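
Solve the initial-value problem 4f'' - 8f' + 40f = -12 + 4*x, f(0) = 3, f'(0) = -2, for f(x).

Divide through by 4: f'' - 2f' + 10f = -3 + x.
Characteristic equation r² - 2r + 10 = 0 has discriminant (-2)² - 4·(10) = -36 < 0, so r = 1 ± 3i.
Hence f_h = C1*cos(3*x)*exp(x) + C2*exp(x)*sin(3*x).
For the particular solution try f_p = A0 + A1*x. Substituting and matching coefficients of each power of x gives A0 = -7/25, A1 = 1/10, so f_p = -7/25 + x/10.
General solution: f = -7/25 + x/10 + C1*cos(3*x)*exp(x) + C2*exp(x)*sin(3*x).
Apply the initial conditions: f(0) = -7/25 + C1 = 3 and f'(0) = 1/10 + C1 + 3*C2 = -2. Solving gives C1 = 82/25, C2 = -269/150.

f = -7/25 + x/10 - 269*exp(x)*sin(3*x)/150 + 82*cos(3*x)*exp(x)/25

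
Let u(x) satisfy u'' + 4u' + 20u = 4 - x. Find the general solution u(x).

Characteristic equation r² + 4r + 20 = 0 has discriminant (4)² - 4·(20) = -64 < 0, so r = -2 ± 4i.
Hence u_h = C1*cos(4*x)*exp(-2*x) + C2*exp(-2*x)*sin(4*x).
For the particular solution try u_p = A0 + A1*x. Substituting and matching coefficients of each power of x gives A0 = 21/100, A1 = -1/20, so u_p = 21/100 - x/20.

u = 21/100 - x/20 + C1*cos(4*x)*exp(-2*x) + C2*exp(-2*x)*sin(4*x)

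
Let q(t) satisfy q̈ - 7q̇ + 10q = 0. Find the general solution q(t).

Characteristic equation r² - 7r + 10 = 0 factors as (r - 2)(r - 5) = 0, so r = 2, 5.
Hence q_h = C1*exp(2*t) + C2*exp(5*t).

q = C1*exp(2*t) + C2*exp(5*t)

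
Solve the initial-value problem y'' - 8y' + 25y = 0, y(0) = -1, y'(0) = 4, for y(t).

Characteristic equation r² - 8r + 25 = 0 has discriminant (-8)² - 4·(25) = -36 < 0, so r = 4 ± 3i.
Hence y_h = C1*cos(3*t)*exp(4*t) + C2*exp(4*t)*sin(3*t).
Apply the initial conditions: y(0) = C1 = -1 and y'(0) = 3*C2 + 4*C1 = 4. Solving gives C1 = -1, C2 = 8/3.

y = -cos(3*t)*exp(4*t) + 8*exp(4*t)*sin(3*t)/3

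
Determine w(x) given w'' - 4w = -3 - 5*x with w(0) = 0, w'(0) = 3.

Characteristic equation r² - 4 = 0 factors as (r + 2)(r - 2) = 0, so r = -2, 2.
Hence w_h = C1*exp(-2*x) + C2*exp(2*x).
For the particular solution try w_p = A0 + A1*x. Substituting and matching coefficients of each power of x gives A0 = 3/4, A1 = 5/4, so w_p = 3/4 + 5*x/4.
General solution: w = 3/4 + 5*x/4 + C1*exp(-2*x) + C2*exp(2*x).
Apply the initial conditions: w(0) = 3/4 + C1 + C2 = 0 and w'(0) = 5/4 - 2*C1 + 2*C2 = 3. Solving gives C1 = -13/16, C2 = 1/16.

w = 3/4 - 13*exp(-2*x)/16 + exp(2*x)/16 + 5*x/4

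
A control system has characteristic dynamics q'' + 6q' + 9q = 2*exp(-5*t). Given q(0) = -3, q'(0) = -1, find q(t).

q = exp(-5*t)/2 - 7*exp(-3*t)/2 - 9*t*exp(-3*t)

Characteristic equation r² + 6r + 9 = 0 has discriminant (6)² - 4·(9) = 0, so r = -3 is a repeated root.
Hence q_h = (C1 + C2*t)*exp(-3*t).
Try q_p = A*exp(-5*t). Substituting into the equation and dividing by exp(-5*t) gives A = 1/2, so q_p = exp(-5*t)/2.
General solution: q = exp(-5*t)/2 + C1*exp(-3*t) + C2*t*exp(-3*t).
Apply the initial conditions: q(0) = 1/2 + C1 = -3 and q'(0) = -5/2 + C2 - 3*C1 = -1. Solving gives C1 = -7/2, C2 = -9.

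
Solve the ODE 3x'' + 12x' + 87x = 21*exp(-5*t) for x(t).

x = 7*exp(-5*t)/34 + C1*cos(5*t)*exp(-2*t) + C2*exp(-2*t)*sin(5*t)

Divide through by 3: x'' + 4x' + 29x = 7*exp(-5*t).
Characteristic equation r² + 4r + 29 = 0 has discriminant (4)² - 4·(29) = -100 < 0, so r = -2 ± 5i.
Hence x_h = C1*cos(5*t)*exp(-2*t) + C2*exp(-2*t)*sin(5*t).
Try x_p = A*exp(-5*t). Substituting into the equation and dividing by exp(-5*t) gives A = 7/34, so x_p = 7*exp(-5*t)/34.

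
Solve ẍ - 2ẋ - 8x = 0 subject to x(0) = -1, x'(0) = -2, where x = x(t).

Characteristic equation r² - 2r - 8 = 0 factors as (r + 2)(r - 4) = 0, so r = -2, 4.
Hence x_h = C1*exp(-2*t) + C2*exp(4*t).
Apply the initial conditions: x(0) = C1 + C2 = -1 and x'(0) = -2*C1 + 4*C2 = -2. Solving gives C1 = -1/3, C2 = -2/3.

x = -2*exp(4*t)/3 - exp(-2*t)/3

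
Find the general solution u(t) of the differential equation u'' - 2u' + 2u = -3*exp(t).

Characteristic equation r² - 2r + 2 = 0 has discriminant (-2)² - 4·(2) = -4 < 0, so r = 1 ± i.
Hence u_h = C1*cos(t)*exp(t) + C2*exp(t)*sin(t).
Try u_p = A*exp(t). Substituting into the equation and dividing by exp(t) gives A = -3, so u_p = -3*exp(t).

u = -3*exp(t) + C1*cos(t)*exp(t) + C2*exp(t)*sin(t)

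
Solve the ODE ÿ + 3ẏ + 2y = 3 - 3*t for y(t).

y = 15/4 - 3*t/2 + C1*exp(-t) + C2*exp(-2*t)

Characteristic equation r² + 3r + 2 = 0 factors as (r + 1)(r + 2) = 0, so r = -1, -2.
Hence y_h = C1*exp(-t) + C2*exp(-2*t).
For the particular solution try y_p = A0 + A1*t. Substituting and matching coefficients of each power of t gives A0 = 15/4, A1 = -3/2, so y_p = 15/4 - 3*t/2.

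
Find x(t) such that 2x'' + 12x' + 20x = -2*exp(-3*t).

x = -exp(-3*t) + C1*cos(t)*exp(-3*t) + C2*exp(-3*t)*sin(t)

Divide through by 2: x'' + 6x' + 10x = -exp(-3*t).
Characteristic equation r² + 6r + 10 = 0 has discriminant (6)² - 4·(10) = -4 < 0, so r = -3 ± i.
Hence x_h = C1*cos(t)*exp(-3*t) + C2*exp(-3*t)*sin(t).
Try x_p = A*exp(-3*t). Substituting into the equation and dividing by exp(-3*t) gives A = -1, so x_p = -exp(-3*t).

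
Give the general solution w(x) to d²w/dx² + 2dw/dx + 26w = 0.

w = C1*cos(5*x)*exp(-x) + C2*exp(-x)*sin(5*x)

Characteristic equation r² + 2r + 26 = 0 has discriminant (2)² - 4·(26) = -100 < 0, so r = -1 ± 5i.
Hence w_h = C1*cos(5*x)*exp(-x) + C2*exp(-x)*sin(5*x).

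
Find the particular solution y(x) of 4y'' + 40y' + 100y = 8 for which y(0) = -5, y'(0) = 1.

y = 2/25 - 127*exp(-5*x)/25 - 122*x*exp(-5*x)/5

Divide through by 4: y'' + 10y' + 25y = 2.
Characteristic equation r² + 10r + 25 = 0 has discriminant (10)² - 4·(25) = 0, so r = -5 is a repeated root.
Hence y_h = (C1 + C2*x)*exp(-5*x).
For the particular solution try y_p = A0. Substituting and matching coefficients of each power of x gives A0 = 2/25, so y_p = 2/25.
General solution: y = 2/25 + C1*exp(-5*x) + C2*x*exp(-5*x).
Apply the initial conditions: y(0) = 2/25 + C1 = -5 and y'(0) = C2 - 5*C1 = 1. Solving gives C1 = -127/25, C2 = -122/5.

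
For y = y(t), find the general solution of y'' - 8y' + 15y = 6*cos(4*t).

Characteristic equation r² - 8r + 15 = 0 factors as (r - 5)(r - 3) = 0, so r = 5, 3.
Hence y_h = C1*exp(5*t) + C2*exp(3*t).
Try y_p = A*cos(4*t) + B*sin(4*t). Substituting and equating the coefficients of cos(4t) and sin(4t) gives A = -6/1025, B = -192/1025, so y_p = -192*sin(4*t)/1025 - 6*cos(4*t)/1025.

y = -192*sin(4*t)/1025 - 6*cos(4*t)/1025 + C1*exp(5*t) + C2*exp(3*t)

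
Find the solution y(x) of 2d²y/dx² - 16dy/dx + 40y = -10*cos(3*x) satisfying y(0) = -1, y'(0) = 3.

y = -55*cos(3*x)/697 + 120*sin(3*x)/697 - 642*cos(2*x)*exp(4*x)/697 + 4299*exp(4*x)*sin(2*x)/1394

Divide through by 2: y'' - 8y' + 20y = -5*cos(3*x).
Characteristic equation r² - 8r + 20 = 0 has discriminant (-8)² - 4·(20) = -16 < 0, so r = 4 ± 2i.
Hence y_h = C1*cos(2*x)*exp(4*x) + C2*exp(4*x)*sin(2*x).
Try y_p = A*cos(3*x) + B*sin(3*x). Substituting and equating the coefficients of cos(3x) and sin(3x) gives A = -55/697, B = 120/697, so y_p = -55*cos(3*x)/697 + 120*sin(3*x)/697.
General solution: y = -55*cos(3*x)/697 + 120*sin(3*x)/697 + C1*cos(2*x)*exp(4*x) + C2*exp(4*x)*sin(2*x).
Apply the initial conditions: y(0) = -55/697 + C1 = -1 and y'(0) = 360/697 + 2*C2 + 4*C1 = 3. Solving gives C1 = -642/697, C2 = 4299/1394.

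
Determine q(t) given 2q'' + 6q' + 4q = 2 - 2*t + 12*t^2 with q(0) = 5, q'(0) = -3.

Divide through by 2: q'' + 3q' + 2q = 1 - t + 6*t^2.
Characteristic equation r² + 3r + 2 = 0 factors as (r + 1)(r + 2) = 0, so r = -1, -2.
Hence q_h = C1*exp(-t) + C2*exp(-2*t).
For the particular solution try q_p = A0 + A1*t + A2*t^2. Substituting and matching coefficients of each power of t gives A0 = 47/4, A1 = -19/2, A2 = 3, so q_p = 47/4 + 3*t^2 - 19*t/2.
General solution: q = 47/4 + 3*t^2 - 19*t/2 + C1*exp(-t) + C2*exp(-2*t).
Apply the initial conditions: q(0) = 47/4 + C1 + C2 = 5 and q'(0) = -19/2 - C1 - 2*C2 = -3. Solving gives C1 = -7, C2 = 1/4.

q = 47/4 - 7*exp(-t) + 3*t**2 - 19*t/2 + exp(-2*t)/4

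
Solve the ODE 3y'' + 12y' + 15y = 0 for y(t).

y = C1*cos(t)*exp(-2*t) + C2*exp(-2*t)*sin(t)

Divide through by 3: y'' + 4y' + 5y = 0.
Characteristic equation r² + 4r + 5 = 0 has discriminant (4)² - 4·(5) = -4 < 0, so r = -2 ± i.
Hence y_h = C1*cos(t)*exp(-2*t) + C2*exp(-2*t)*sin(t).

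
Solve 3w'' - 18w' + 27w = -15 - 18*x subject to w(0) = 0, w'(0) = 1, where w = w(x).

Divide through by 3: w'' - 6w' + 9w = -5 - 6*x.
Characteristic equation r² - 6r + 9 = 0 has discriminant (-6)² - 4·(9) = 0, so r = 3 is a repeated root.
Hence w_h = (C1 + C2*x)*exp(3*x).
For the particular solution try w_p = A0 + A1*x. Substituting and matching coefficients of each power of x gives A0 = -1, A1 = -2/3, so w_p = -1 - 2*x/3.
General solution: w = -1 - 2*x/3 + C1*exp(3*x) + C2*x*exp(3*x).
Apply the initial conditions: w(0) = -1 + C1 = 0 and w'(0) = -2/3 + C2 + 3*C1 = 1. Solving gives C1 = 1, C2 = -4/3.

w = -1 - 2*x/3 - 4*x*exp(3*x)/3 + exp(3*x)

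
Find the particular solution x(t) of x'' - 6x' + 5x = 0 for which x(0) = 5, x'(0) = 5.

Characteristic equation r² - 6r + 5 = 0 factors as (r - 1)(r - 5) = 0, so r = 1, 5.
Hence x_h = C1*exp(t) + C2*exp(5*t).
Apply the initial conditions: x(0) = C1 + C2 = 5 and x'(0) = C1 + 5*C2 = 5. Solving gives C1 = 5, C2 = 0.

x = 5*exp(t)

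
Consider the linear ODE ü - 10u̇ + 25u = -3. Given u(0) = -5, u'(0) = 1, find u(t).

u = -3/25 - 122*exp(5*t)/25 + 127*t*exp(5*t)/5

Characteristic equation r² - 10r + 25 = 0 has discriminant (-10)² - 4·(25) = 0, so r = 5 is a repeated root.
Hence u_h = (C1 + C2*t)*exp(5*t).
For the particular solution try u_p = A0. Substituting and matching coefficients of each power of t gives A0 = -3/25, so u_p = -3/25.
General solution: u = -3/25 + C1*exp(5*t) + C2*t*exp(5*t).
Apply the initial conditions: u(0) = -3/25 + C1 = -5 and u'(0) = C2 + 5*C1 = 1. Solving gives C1 = -122/25, C2 = 127/5.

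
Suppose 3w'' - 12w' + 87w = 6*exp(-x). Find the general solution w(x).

w = exp(-x)/17 + C1*cos(5*x)*exp(2*x) + C2*exp(2*x)*sin(5*x)

Divide through by 3: w'' - 4w' + 29w = 2*exp(-x).
Characteristic equation r² - 4r + 29 = 0 has discriminant (-4)² - 4·(29) = -100 < 0, so r = 2 ± 5i.
Hence w_h = C1*cos(5*x)*exp(2*x) + C2*exp(2*x)*sin(5*x).
Try w_p = A*exp(-x). Substituting into the equation and dividing by exp(-x) gives A = 1/17, so w_p = exp(-x)/17.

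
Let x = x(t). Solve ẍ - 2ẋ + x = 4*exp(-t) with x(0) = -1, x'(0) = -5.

x = -2*exp(t) - 2*t*exp(t) + exp(-t)

Characteristic equation r² - 2r + 1 = 0 has discriminant (-2)² - 4·(1) = 0, so r = 1 is a repeated root.
Hence x_h = (C1 + C2*t)*exp(t).
Try x_p = A*exp(-t). Substituting into the equation and dividing by exp(-t) gives A = 1, so x_p = exp(-t).
General solution: x = C1*exp(t) + C2*t*exp(t) + exp(-t).
Apply the initial conditions: x(0) = 1 + C1 = -1 and x'(0) = -1 + C1 + C2 = -5. Solving gives C1 = -2, C2 = -2.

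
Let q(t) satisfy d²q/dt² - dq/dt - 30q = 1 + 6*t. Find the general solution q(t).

q = -2/75 - t/5 + C1*exp(-5*t) + C2*exp(6*t)

Characteristic equation r² - r - 30 = 0 factors as (r + 5)(r - 6) = 0, so r = -5, 6.
Hence q_h = C1*exp(-5*t) + C2*exp(6*t).
For the particular solution try q_p = A0 + A1*t. Substituting and matching coefficients of each power of t gives A0 = -2/75, A1 = -1/5, so q_p = -2/75 - t/5.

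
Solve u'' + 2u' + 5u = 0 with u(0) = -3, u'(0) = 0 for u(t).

u = -3*cos(2*t)*exp(-t) - 3*exp(-t)*sin(2*t)/2

Characteristic equation r² + 2r + 5 = 0 has discriminant (2)² - 4·(5) = -16 < 0, so r = -1 ± 2i.
Hence u_h = C1*cos(2*t)*exp(-t) + C2*exp(-t)*sin(2*t).
Apply the initial conditions: u(0) = C1 = -3 and u'(0) = -C1 + 2*C2 = 0. Solving gives C1 = -3, C2 = -3/2.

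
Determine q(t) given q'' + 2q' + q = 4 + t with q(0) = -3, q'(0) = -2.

q = 2 + t - 5*exp(-t) - 8*t*exp(-t)

Characteristic equation r² + 2r + 1 = 0 has discriminant (2)² - 4·(1) = 0, so r = -1 is a repeated root.
Hence q_h = (C1 + C2*t)*exp(-t).
For the particular solution try q_p = A0 + A1*t. Substituting and matching coefficients of each power of t gives A0 = 2, A1 = 1, so q_p = 2 + t.
General solution: q = 2 + t + C1*exp(-t) + C2*t*exp(-t).
Apply the initial conditions: q(0) = 2 + C1 = -3 and q'(0) = 1 + C2 - C1 = -2. Solving gives C1 = -5, C2 = -8.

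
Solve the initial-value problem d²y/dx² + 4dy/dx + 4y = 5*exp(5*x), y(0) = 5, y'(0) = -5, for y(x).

y = 5*exp(5*x)/49 + 240*exp(-2*x)/49 + 30*x*exp(-2*x)/7

Characteristic equation r² + 4r + 4 = 0 has discriminant (4)² - 4·(4) = 0, so r = -2 is a repeated root.
Hence y_h = (C1 + C2*x)*exp(-2*x).
Try y_p = A*exp(5*x). Substituting into the equation and dividing by exp(5*x) gives A = 5/49, so y_p = 5*exp(5*x)/49.
General solution: y = 5*exp(5*x)/49 + C1*exp(-2*x) + C2*x*exp(-2*x).
Apply the initial conditions: y(0) = 5/49 + C1 = 5 and y'(0) = 25/49 + C2 - 2*C1 = -5. Solving gives C1 = 240/49, C2 = 30/7.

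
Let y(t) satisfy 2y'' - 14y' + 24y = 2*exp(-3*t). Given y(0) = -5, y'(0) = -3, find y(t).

Divide through by 2: y'' - 7y' + 12y = exp(-3*t).
Characteristic equation r² - 7r + 12 = 0 factors as (r - 3)(r - 4) = 0, so r = 3, 4.
Hence y_h = C1*exp(3*t) + C2*exp(4*t).
Try y_p = A*exp(-3*t). Substituting into the equation and dividing by exp(-3*t) gives A = 1/42, so y_p = exp(-3*t)/42.
General solution: y = exp(-3*t)/42 + C1*exp(3*t) + C2*exp(4*t).
Apply the initial conditions: y(0) = 1/42 + C1 + C2 = -5 and y'(0) = -1/14 + 3*C1 + 4*C2 = -3. Solving gives C1 = -103/6, C2 = 85/7.

y = -103*exp(3*t)/6 + exp(-3*t)/42 + 85*exp(4*t)/7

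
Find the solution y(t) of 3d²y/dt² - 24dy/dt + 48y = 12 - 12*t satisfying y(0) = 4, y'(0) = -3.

Divide through by 3: y'' - 8y' + 16y = 4 - 4*t.
Characteristic equation r² - 8r + 16 = 0 has discriminant (-8)² - 4·(16) = 0, so r = 4 is a repeated root.
Hence y_h = (C1 + C2*t)*exp(4*t).
For the particular solution try y_p = A0 + A1*t. Substituting and matching coefficients of each power of t gives A0 = 1/8, A1 = -1/4, so y_p = 1/8 - t/4.
General solution: y = 1/8 - t/4 + C1*exp(4*t) + C2*t*exp(4*t).
Apply the initial conditions: y(0) = 1/8 + C1 = 4 and y'(0) = -1/4 + C2 + 4*C1 = -3. Solving gives C1 = 31/8, C2 = -73/4.

y = 1/8 - t/4 + 31*exp(4*t)/8 - 73*t*exp(4*t)/4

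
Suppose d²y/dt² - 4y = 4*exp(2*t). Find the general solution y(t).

Characteristic equation r² - 4 = 0 factors as (r + 2)(r - 2) = 0, so r = -2, 2.
Hence y_h = C1*exp(-2*t) + C2*exp(2*t).
Since exp(2*t) solves the homogeneous equation (r = 2 is a root of multiplicity 1), multiply the trial by t. Try y_p = A*t*exp(2*t). Substituting into the equation and dividing by exp(2*t) gives A = 1, so y_p = t*exp(2*t).

y = C1*exp(-2*t) + C2*exp(2*t) + t*exp(2*t)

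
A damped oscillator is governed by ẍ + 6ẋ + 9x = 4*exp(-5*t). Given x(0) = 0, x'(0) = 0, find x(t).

Characteristic equation r² + 6r + 9 = 0 has discriminant (6)² - 4·(9) = 0, so r = -3 is a repeated root.
Hence x_h = (C1 + C2*t)*exp(-3*t).
Try x_p = A*exp(-5*t). Substituting into the equation and dividing by exp(-5*t) gives A = 1, so x_p = exp(-5*t).
General solution: x = C1*exp(-3*t) + C2*t*exp(-3*t) + exp(-5*t).
Apply the initial conditions: x(0) = 1 + C1 = 0 and x'(0) = -5 + C2 - 3*C1 = 0. Solving gives C1 = -1, C2 = 2.

x = -exp(-3*t) + 2*t*exp(-3*t) + exp(-5*t)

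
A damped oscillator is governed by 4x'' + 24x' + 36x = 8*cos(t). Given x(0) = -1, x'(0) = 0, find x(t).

x = -29*exp(-3*t)/25 + 3*sin(t)/25 + 4*cos(t)/25 - 18*t*exp(-3*t)/5

Divide through by 4: x'' + 6x' + 9x = 2*cos(t).
Characteristic equation r² + 6r + 9 = 0 has discriminant (6)² - 4·(9) = 0, so r = -3 is a repeated root.
Hence x_h = (C1 + C2*t)*exp(-3*t).
Try x_p = A*cos(t) + B*sin(t). Substituting and equating the coefficients of cos(t) and sin(t) gives A = 4/25, B = 3/25, so x_p = 3*sin(t)/25 + 4*cos(t)/25.
General solution: x = 3*sin(t)/25 + 4*cos(t)/25 + C1*exp(-3*t) + C2*t*exp(-3*t).
Apply the initial conditions: x(0) = 4/25 + C1 = -1 and x'(0) = 3/25 + C2 - 3*C1 = 0. Solving gives C1 = -29/25, C2 = -18/5.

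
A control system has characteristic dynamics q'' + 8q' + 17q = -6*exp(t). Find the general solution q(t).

Characteristic equation r² + 8r + 17 = 0 has discriminant (8)² - 4·(17) = -4 < 0, so r = -4 ± i.
Hence q_h = C1*cos(t)*exp(-4*t) + C2*exp(-4*t)*sin(t).
Try q_p = A*exp(t). Substituting into the equation and dividing by exp(t) gives A = -3/13, so q_p = -3*exp(t)/13.

q = -3*exp(t)/13 + C1*cos(t)*exp(-4*t) + C2*exp(-4*t)*sin(t)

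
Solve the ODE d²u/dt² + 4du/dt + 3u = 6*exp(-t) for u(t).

Characteristic equation r² + 4r + 3 = 0 factors as (r + 1)(r + 3) = 0, so r = -1, -3.
Hence u_h = C1*exp(-t) + C2*exp(-3*t).
Since exp(-t) solves the homogeneous equation (r = -1 is a root of multiplicity 1), multiply the trial by t. Try u_p = A*t*exp(-t). Substituting into the equation and dividing by exp(-t) gives A = 3, so u_p = 3*t*exp(-t).

u = C1*exp(-t) + C2*exp(-3*t) + 3*t*exp(-t)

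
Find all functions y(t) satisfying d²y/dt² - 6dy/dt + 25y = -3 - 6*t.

Characteristic equation r² - 6r + 25 = 0 has discriminant (-6)² - 4·(25) = -64 < 0, so r = 3 ± 4i.
Hence y_h = C1*cos(4*t)*exp(3*t) + C2*exp(3*t)*sin(4*t).
For the particular solution try y_p = A0 + A1*t. Substituting and matching coefficients of each power of t gives A0 = -111/625, A1 = -6/25, so y_p = -111/625 - 6*t/25.

y = -111/625 - 6*t/25 + C1*cos(4*t)*exp(3*t) + C2*exp(3*t)*sin(4*t)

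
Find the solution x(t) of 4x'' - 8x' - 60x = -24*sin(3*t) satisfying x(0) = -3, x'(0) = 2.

x = -2*exp(-3*t) - 16*exp(5*t)/17 - cos(3*t)/17 + 4*sin(3*t)/17

Divide through by 4: x'' - 2x' - 15x = -6*sin(3*t).
Characteristic equation r² - 2r - 15 = 0 factors as (r - 5)(r + 3) = 0, so r = 5, -3.
Hence x_h = C1*exp(5*t) + C2*exp(-3*t).
Try x_p = A*cos(3*t) + B*sin(3*t). Substituting and equating the coefficients of cos(3t) and sin(3t) gives A = -1/17, B = 4/17, so x_p = -cos(3*t)/17 + 4*sin(3*t)/17.
General solution: x = -cos(3*t)/17 + 4*sin(3*t)/17 + C1*exp(5*t) + C2*exp(-3*t).
Apply the initial conditions: x(0) = -1/17 + C1 + C2 = -3 and x'(0) = 12/17 - 3*C2 + 5*C1 = 2. Solving gives C1 = -16/17, C2 = -2.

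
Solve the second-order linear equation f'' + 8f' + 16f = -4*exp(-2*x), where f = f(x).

Characteristic equation r² + 8r + 16 = 0 has discriminant (8)² - 4·(16) = 0, so r = -4 is a repeated root.
Hence f_h = (C1 + C2*x)*exp(-4*x).
Try f_p = A*exp(-2*x). Substituting into the equation and dividing by exp(-2*x) gives A = -1, so f_p = -exp(-2*x).

f = -exp(-2*x) + C1*exp(-4*x) + C2*x*exp(-4*x)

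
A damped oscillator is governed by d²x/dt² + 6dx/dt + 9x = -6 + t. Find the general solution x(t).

Characteristic equation r² + 6r + 9 = 0 has discriminant (6)² - 4·(9) = 0, so r = -3 is a repeated root.
Hence x_h = (C1 + C2*t)*exp(-3*t).
For the particular solution try x_p = A0 + A1*t. Substituting and matching coefficients of each power of t gives A0 = -20/27, A1 = 1/9, so x_p = -20/27 + t/9.

x = -20/27 + t/9 + C1*exp(-3*t) + C2*t*exp(-3*t)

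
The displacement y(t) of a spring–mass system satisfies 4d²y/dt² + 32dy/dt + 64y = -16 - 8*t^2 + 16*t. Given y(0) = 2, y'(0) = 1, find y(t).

y = -27/64 - t**2/8 + 3*t/8 + 155*exp(-4*t)/64 + 165*t*exp(-4*t)/16

Divide through by 4: y'' + 8y' + 16y = -4 - 2*t^2 + 4*t.
Characteristic equation r² + 8r + 16 = 0 has discriminant (8)² - 4·(16) = 0, so r = -4 is a repeated root.
Hence y_h = (C1 + C2*t)*exp(-4*t).
For the particular solution try y_p = A0 + A1*t + A2*t^2. Substituting and matching coefficients of each power of t gives A0 = -27/64, A1 = 3/8, A2 = -1/8, so y_p = -27/64 - t^2/8 + 3*t/8.
General solution: y = -27/64 - t^2/8 + 3*t/8 + C1*exp(-4*t) + C2*t*exp(-4*t).
Apply the initial conditions: y(0) = -27/64 + C1 = 2 and y'(0) = 3/8 + C2 - 4*C1 = 1. Solving gives C1 = 155/64, C2 = 165/16.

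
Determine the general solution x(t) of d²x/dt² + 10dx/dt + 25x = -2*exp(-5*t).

Characteristic equation r² + 10r + 25 = 0 has discriminant (10)² - 4·(25) = 0, so r = -5 is a repeated root.
Hence x_h = (C1 + C2*t)*exp(-5*t).
Since exp(-5*t) solves the homogeneous equation (r = -5 is a root of multiplicity 2), multiply the trial by t^2. Try x_p = A*t^2*exp(-5*t). Substituting into the equation and dividing by exp(-5*t) gives A = -1, so x_p = -t^2*exp(-5*t).

x = C1*exp(-5*t) - t**2*exp(-5*t) + C2*t*exp(-5*t)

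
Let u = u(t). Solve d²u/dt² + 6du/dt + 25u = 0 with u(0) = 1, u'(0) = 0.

Characteristic equation r² + 6r + 25 = 0 has discriminant (6)² - 4·(25) = -64 < 0, so r = -3 ± 4i.
Hence u_h = C1*cos(4*t)*exp(-3*t) + C2*exp(-3*t)*sin(4*t).
Apply the initial conditions: u(0) = C1 = 1 and u'(0) = -3*C1 + 4*C2 = 0. Solving gives C1 = 1, C2 = 3/4.

u = cos(4*t)*exp(-3*t) + 3*exp(-3*t)*sin(4*t)/4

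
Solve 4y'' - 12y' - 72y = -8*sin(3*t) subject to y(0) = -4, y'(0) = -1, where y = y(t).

Divide through by 4: y'' - 3y' - 18y = -2*sin(3*t).
Characteristic equation r² - 3r - 18 = 0 factors as (r + 3)(r - 6) = 0, so r = -3, 6.
Hence y_h = C1*exp(-3*t) + C2*exp(6*t).
Try y_p = A*cos(3*t) + B*sin(3*t). Substituting and equating the coefficients of cos(3t) and sin(3t) gives A = -1/45, B = 1/15, so y_p = -cos(3*t)/45 + sin(3*t)/15.
General solution: y = -cos(3*t)/45 + sin(3*t)/15 + C1*exp(-3*t) + C2*exp(6*t).
Apply the initial conditions: y(0) = -1/45 + C1 + C2 = -4 and y'(0) = 1/5 - 3*C1 + 6*C2 = -1. Solving gives C1 = -68/27, C2 = -197/135.

y = -197*exp(6*t)/135 - 68*exp(-3*t)/27 - cos(3*t)/45 + sin(3*t)/15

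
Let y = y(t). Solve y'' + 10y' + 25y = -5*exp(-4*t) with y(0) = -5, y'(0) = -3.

Characteristic equation r² + 10r + 25 = 0 has discriminant (10)² - 4·(25) = 0, so r = -5 is a repeated root.
Hence y_h = (C1 + C2*t)*exp(-5*t).
Try y_p = A*exp(-4*t). Substituting into the equation and dividing by exp(-4*t) gives A = -5, so y_p = -5*exp(-4*t).
General solution: y = -5*exp(-4*t) + C1*exp(-5*t) + C2*t*exp(-5*t).
Apply the initial conditions: y(0) = -5 + C1 = -5 and y'(0) = 20 + C2 - 5*C1 = -3. Solving gives C1 = 0, C2 = -23.

y = -5*exp(-4*t) - 23*t*exp(-5*t)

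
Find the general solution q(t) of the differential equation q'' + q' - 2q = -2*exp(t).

q = C1*exp(t) + C2*exp(-2*t) - 2*t*exp(t)/3

Characteristic equation r² + r - 2 = 0 factors as (r - 1)(r + 2) = 0, so r = 1, -2.
Hence q_h = C1*exp(t) + C2*exp(-2*t).
Since exp(t) solves the homogeneous equation (r = 1 is a root of multiplicity 1), multiply the trial by t. Try q_p = A*t*exp(t). Substituting into the equation and dividing by exp(t) gives A = -2/3, so q_p = -2*t*exp(t)/3.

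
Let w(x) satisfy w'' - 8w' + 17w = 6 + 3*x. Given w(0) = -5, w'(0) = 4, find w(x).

w = 126/289 + 3*x/17 - 1571*cos(x)*exp(4*x)/289 + 7389*exp(4*x)*sin(x)/289

Characteristic equation r² - 8r + 17 = 0 has discriminant (-8)² - 4·(17) = -4 < 0, so r = 4 ± i.
Hence w_h = C1*cos(x)*exp(4*x) + C2*exp(4*x)*sin(x).
For the particular solution try w_p = A0 + A1*x. Substituting and matching coefficients of each power of x gives A0 = 126/289, A1 = 3/17, so w_p = 126/289 + 3*x/17.
General solution: w = 126/289 + 3*x/17 + C1*cos(x)*exp(4*x) + C2*exp(4*x)*sin(x).
Apply the initial conditions: w(0) = 126/289 + C1 = -5 and w'(0) = 3/17 + C2 + 4*C1 = 4. Solving gives C1 = -1571/289, C2 = 7389/289.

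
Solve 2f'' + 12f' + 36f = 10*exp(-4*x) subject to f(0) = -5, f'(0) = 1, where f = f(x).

Divide through by 2: f'' + 6f' + 18f = 5*exp(-4*x).
Characteristic equation r² + 6r + 18 = 0 has discriminant (6)² - 4·(18) = -36 < 0, so r = -3 ± 3i.
Hence f_h = C1*cos(3*x)*exp(-3*x) + C2*exp(-3*x)*sin(3*x).
Try f_p = A*exp(-4*x). Substituting into the equation and dividing by exp(-4*x) gives A = 1/2, so f_p = exp(-4*x)/2.
General solution: f = exp(-4*x)/2 + C1*cos(3*x)*exp(-3*x) + C2*exp(-3*x)*sin(3*x).
Apply the initial conditions: f(0) = 1/2 + C1 = -5 and f'(0) = -2 - 3*C1 + 3*C2 = 1. Solving gives C1 = -11/2, C2 = -9/2.

f = exp(-4*x)/2 - 11*cos(3*x)*exp(-3*x)/2 - 9*exp(-3*x)*sin(3*x)/2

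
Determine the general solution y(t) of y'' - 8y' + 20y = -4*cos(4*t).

y = -cos(4*t)/65 + 8*sin(4*t)/65 + C1*cos(2*t)*exp(4*t) + C2*exp(4*t)*sin(2*t)

Characteristic equation r² - 8r + 20 = 0 has discriminant (-8)² - 4·(20) = -16 < 0, so r = 4 ± 2i.
Hence y_h = C1*cos(2*t)*exp(4*t) + C2*exp(4*t)*sin(2*t).
Try y_p = A*cos(4*t) + B*sin(4*t). Substituting and equating the coefficients of cos(4t) and sin(4t) gives A = -1/65, B = 8/65, so y_p = -cos(4*t)/65 + 8*sin(4*t)/65.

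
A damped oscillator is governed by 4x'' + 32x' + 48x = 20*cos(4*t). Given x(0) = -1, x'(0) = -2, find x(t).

Divide through by 4: x'' + 8x' + 12x = 5*cos(4*t).
Characteristic equation r² + 8r + 12 = 0 factors as (r + 2)(r + 6) = 0, so r = -2, -6.
Hence x_h = C1*exp(-2*t) + C2*exp(-6*t).
Try x_p = A*cos(4*t) + B*sin(4*t). Substituting and equating the coefficients of cos(4t) and sin(4t) gives A = -1/52, B = 2/13, so x_p = -cos(4*t)/52 + 2*sin(4*t)/13.
General solution: x = -cos(4*t)/52 + 2*sin(4*t)/13 + C1*exp(-2*t) + C2*exp(-6*t).
Apply the initial conditions: x(0) = -1/52 + C1 + C2 = -1 and x'(0) = 8/13 - 6*C2 - 2*C1 = -2. Solving gives C1 = -17/8, C2 = 119/104.

x = -17*exp(-2*t)/8 - cos(4*t)/52 + 2*sin(4*t)/13 + 119*exp(-6*t)/104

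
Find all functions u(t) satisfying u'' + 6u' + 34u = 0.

Characteristic equation r² + 6r + 34 = 0 has discriminant (6)² - 4·(34) = -100 < 0, so r = -3 ± 5i.
Hence u_h = C1*cos(5*t)*exp(-3*t) + C2*exp(-3*t)*sin(5*t).

u = C1*cos(5*t)*exp(-3*t) + C2*exp(-3*t)*sin(5*t)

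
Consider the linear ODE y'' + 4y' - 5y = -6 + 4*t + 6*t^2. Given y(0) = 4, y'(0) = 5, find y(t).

Characteristic equation r² + 4r - 5 = 0 factors as (r - 1)(r + 5) = 0, so r = 1, -5.
Hence y_h = C1*exp(t) + C2*exp(-5*t).
For the particular solution try y_p = A0 + A1*t + A2*t^2. Substituting and matching coefficients of each power of t gives A0 = -182/125, A1 = -68/25, A2 = -6/5, so y_p = -182/125 - 68*t/25 - 6*t^2/5.
General solution: y = -182/125 - 68*t/25 - 6*t^2/5 + C1*exp(t) + C2*exp(-5*t).
Apply the initial conditions: y(0) = -182/125 + C1 + C2 = 4 and y'(0) = -68/25 + C1 - 5*C2 = 5. Solving gives C1 = 35/6, C2 = -283/750.

y = -182/125 - 283*exp(-5*t)/750 - 68*t/25 - 6*t**2/5 + 35*exp(t)/6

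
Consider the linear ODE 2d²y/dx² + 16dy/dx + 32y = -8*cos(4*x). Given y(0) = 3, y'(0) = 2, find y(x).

y = 3*exp(-4*x) - sin(4*x)/8 + 29*x*exp(-4*x)/2

Divide through by 2: y'' + 8y' + 16y = -4*cos(4*x).
Characteristic equation r² + 8r + 16 = 0 has discriminant (8)² - 4·(16) = 0, so r = -4 is a repeated root.
Hence y_h = (C1 + C2*x)*exp(-4*x).
Try y_p = A*cos(4*x) + B*sin(4*x). Substituting and equating the coefficients of cos(4x) and sin(4x) gives A = 0, B = -1/8, so y_p = -sin(4*x)/8.
General solution: y = -sin(4*x)/8 + C1*exp(-4*x) + C2*x*exp(-4*x).
Apply the initial conditions: y(0) = C1 = 3 and y'(0) = -1/2 + C2 - 4*C1 = 2. Solving gives C1 = 3, C2 = 29/2.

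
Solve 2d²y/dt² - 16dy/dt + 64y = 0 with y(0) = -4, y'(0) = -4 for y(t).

y = -4*cos(4*t)*exp(4*t) + 3*exp(4*t)*sin(4*t)

Divide through by 2: y'' - 8y' + 32y = 0.
Characteristic equation r² - 8r + 32 = 0 has discriminant (-8)² - 4·(32) = -64 < 0, so r = 4 ± 4i.
Hence y_h = C1*cos(4*t)*exp(4*t) + C2*exp(4*t)*sin(4*t).
Apply the initial conditions: y(0) = C1 = -4 and y'(0) = 4*C1 + 4*C2 = -4. Solving gives C1 = -4, C2 = 3.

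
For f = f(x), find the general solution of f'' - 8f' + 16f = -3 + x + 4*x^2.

f = -1/16 + x**2/4 + 5*x/16 + C1*exp(4*x) + C2*x*exp(4*x)

Characteristic equation r² - 8r + 16 = 0 has discriminant (-8)² - 4·(16) = 0, so r = 4 is a repeated root.
Hence f_h = (C1 + C2*x)*exp(4*x).
For the particular solution try f_p = A0 + A1*x + A2*x^2. Substituting and matching coefficients of each power of x gives A0 = -1/16, A1 = 5/16, A2 = 1/4, so f_p = -1/16 + x^2/4 + 5*x/16.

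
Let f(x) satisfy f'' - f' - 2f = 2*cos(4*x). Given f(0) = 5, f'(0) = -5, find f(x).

f = -9*cos(4*x)/85 - 2*sin(4*x)/85 + exp(2*x)/15 + 257*exp(-x)/51

Characteristic equation r² - r - 2 = 0 factors as (r - 2)(r + 1) = 0, so r = 2, -1.
Hence f_h = C1*exp(2*x) + C2*exp(-x).
Try f_p = A*cos(4*x) + B*sin(4*x). Substituting and equating the coefficients of cos(4x) and sin(4x) gives A = -9/85, B = -2/85, so f_p = -9*cos(4*x)/85 - 2*sin(4*x)/85.
General solution: f = -9*cos(4*x)/85 - 2*sin(4*x)/85 + C1*exp(2*x) + C2*exp(-x).
Apply the initial conditions: f(0) = -9/85 + C1 + C2 = 5 and f'(0) = -8/85 - C2 + 2*C1 = -5. Solving gives C1 = 1/15, C2 = 257/51.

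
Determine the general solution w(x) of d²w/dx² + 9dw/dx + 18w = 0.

Characteristic equation r² + 9r + 18 = 0 factors as (r + 3)(r + 6) = 0, so r = -3, -6.
Hence w_h = C1*exp(-3*x) + C2*exp(-6*x).

w = C1*exp(-3*x) + C2*exp(-6*x)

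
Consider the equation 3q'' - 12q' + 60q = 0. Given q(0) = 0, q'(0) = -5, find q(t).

q = -5*exp(2*t)*sin(4*t)/4

Divide through by 3: q'' - 4q' + 20q = 0.
Characteristic equation r² - 4r + 20 = 0 has discriminant (-4)² - 4·(20) = -64 < 0, so r = 2 ± 4i.
Hence q_h = C1*cos(4*t)*exp(2*t) + C2*exp(2*t)*sin(4*t).
Apply the initial conditions: q(0) = C1 = 0 and q'(0) = 2*C1 + 4*C2 = -5. Solving gives C1 = 0, C2 = -5/4.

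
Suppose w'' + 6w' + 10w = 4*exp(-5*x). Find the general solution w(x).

Characteristic equation r² + 6r + 10 = 0 has discriminant (6)² - 4·(10) = -4 < 0, so r = -3 ± i.
Hence w_h = C1*cos(x)*exp(-3*x) + C2*exp(-3*x)*sin(x).
Try w_p = A*exp(-5*x). Substituting into the equation and dividing by exp(-5*x) gives A = 4/5, so w_p = 4*exp(-5*x)/5.

w = 4*exp(-5*x)/5 + C1*cos(x)*exp(-3*x) + C2*exp(-3*x)*sin(x)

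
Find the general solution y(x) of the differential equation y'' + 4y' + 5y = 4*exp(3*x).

y = 2*exp(3*x)/13 + C1*cos(x)*exp(-2*x) + C2*exp(-2*x)*sin(x)

Characteristic equation r² + 4r + 5 = 0 has discriminant (4)² - 4·(5) = -4 < 0, so r = -2 ± i.
Hence y_h = C1*cos(x)*exp(-2*x) + C2*exp(-2*x)*sin(x).
Try y_p = A*exp(3*x). Substituting into the equation and dividing by exp(3*x) gives A = 2/13, so y_p = 2*exp(3*x)/13.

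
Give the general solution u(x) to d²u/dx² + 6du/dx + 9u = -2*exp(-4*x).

u = -2*exp(-4*x) + C1*exp(-3*x) + C2*x*exp(-3*x)

Characteristic equation r² + 6r + 9 = 0 has discriminant (6)² - 4·(9) = 0, so r = -3 is a repeated root.
Hence u_h = (C1 + C2*x)*exp(-3*x).
Try u_p = A*exp(-4*x). Substituting into the equation and dividing by exp(-4*x) gives A = -2, so u_p = -2*exp(-4*x).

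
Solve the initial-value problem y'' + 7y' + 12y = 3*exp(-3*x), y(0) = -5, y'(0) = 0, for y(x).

Characteristic equation r² + 7r + 12 = 0 factors as (r + 3)(r + 4) = 0, so r = -3, -4.
Hence y_h = C1*exp(-3*x) + C2*exp(-4*x).
Since exp(-3*x) solves the homogeneous equation (r = -3 is a root of multiplicity 1), multiply the trial by x. Try y_p = A*x*exp(-3*x). Substituting into the equation and dividing by exp(-3*x) gives A = 3, so y_p = 3*x*exp(-3*x).
General solution: y = C1*exp(-3*x) + C2*exp(-4*x) + 3*x*exp(-3*x).
Apply the initial conditions: y(0) = C1 + C2 = -5 and y'(0) = 3 - 4*C2 - 3*C1 = 0. Solving gives C1 = -23, C2 = 18.

y = -23*exp(-3*x) + 18*exp(-4*x) + 3*x*exp(-3*x)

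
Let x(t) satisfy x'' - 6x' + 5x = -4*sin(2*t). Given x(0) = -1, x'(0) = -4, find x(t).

Characteristic equation r² - 6r + 5 = 0 factors as (r - 5)(r - 1) = 0, so r = 5, 1.
Hence x_h = C1*exp(5*t) + C2*exp(t).
Try x_p = A*cos(2*t) + B*sin(2*t). Substituting and equating the coefficients of cos(2t) and sin(2t) gives A = -48/145, B = -4/145, so x_p = -48*cos(2*t)/145 - 4*sin(2*t)/145.
General solution: x = -48*cos(2*t)/145 - 4*sin(2*t)/145 + C1*exp(5*t) + C2*exp(t).
Apply the initial conditions: x(0) = -48/145 + C1 + C2 = -1 and x'(0) = -8/145 + C2 + 5*C1 = -4. Solving gives C1 = -95/116, C2 = 3/20.

x = -95*exp(5*t)/116 - 48*cos(2*t)/145 - 4*sin(2*t)/145 + 3*exp(t)/20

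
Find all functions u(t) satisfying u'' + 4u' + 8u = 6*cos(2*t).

u = 3*sin(2*t)/5 + 3*cos(2*t)/10 + C1*cos(2*t)*exp(-2*t) + C2*exp(-2*t)*sin(2*t)

Characteristic equation r² + 4r + 8 = 0 has discriminant (4)² - 4·(8) = -16 < 0, so r = -2 ± 2i.
Hence u_h = C1*cos(2*t)*exp(-2*t) + C2*exp(-2*t)*sin(2*t).
Try u_p = A*cos(2*t) + B*sin(2*t). Substituting and equating the coefficients of cos(2t) and sin(2t) gives A = 3/10, B = 3/5, so u_p = 3*sin(2*t)/5 + 3*cos(2*t)/10.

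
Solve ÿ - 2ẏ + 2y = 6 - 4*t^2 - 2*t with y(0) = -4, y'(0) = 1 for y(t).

y = -5*t - 2*t**2 - 4*cos(t)*exp(t) + 10*exp(t)*sin(t)

Characteristic equation r² - 2r + 2 = 0 has discriminant (-2)² - 4·(2) = -4 < 0, so r = 1 ± i.
Hence y_h = C1*cos(t)*exp(t) + C2*exp(t)*sin(t).
For the particular solution try y_p = A0 + A1*t + A2*t^2. Substituting and matching coefficients of each power of t gives A0 = 0, A1 = -5, A2 = -2, so y_p = -5*t - 2*t^2.
General solution: y = -5*t - 2*t^2 + C1*cos(t)*exp(t) + C2*exp(t)*sin(t).
Apply the initial conditions: y(0) = C1 = -4 and y'(0) = -5 + C1 + C2 = 1. Solving gives C1 = -4, C2 = 10.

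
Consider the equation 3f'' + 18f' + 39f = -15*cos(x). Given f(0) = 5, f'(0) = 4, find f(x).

Divide through by 3: f'' + 6f' + 13f = -5*cos(x).
Characteristic equation r² + 6r + 13 = 0 has discriminant (6)² - 4·(13) = -16 < 0, so r = -3 ± 2i.
Hence f_h = C1*cos(2*x)*exp(-3*x) + C2*exp(-3*x)*sin(2*x).
Try f_p = A*cos(x) + B*sin(x). Substituting and equating the coefficients of cos(x) and sin(x) gives A = -1/3, B = -1/6, so f_p = -cos(x)/3 - sin(x)/6.
General solution: f = -cos(x)/3 - sin(x)/6 + C1*cos(2*x)*exp(-3*x) + C2*exp(-3*x)*sin(2*x).
Apply the initial conditions: f(0) = -1/3 + C1 = 5 and f'(0) = -1/6 - 3*C1 + 2*C2 = 4. Solving gives C1 = 16/3, C2 = 121/12.

f = -cos(x)/3 - sin(x)/6 + 16*cos(2*x)*exp(-3*x)/3 + 121*exp(-3*x)*sin(2*x)/12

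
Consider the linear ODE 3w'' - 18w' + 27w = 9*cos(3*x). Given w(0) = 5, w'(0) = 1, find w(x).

Divide through by 3: w'' - 6w' + 9w = 3*cos(3*x).
Characteristic equation r² - 6r + 9 = 0 has discriminant (-6)² - 4·(9) = 0, so r = 3 is a repeated root.
Hence w_h = (C1 + C2*x)*exp(3*x).
Try w_p = A*cos(3*x) + B*sin(3*x). Substituting and equating the coefficients of cos(3x) and sin(3x) gives A = 0, B = -1/6, so w_p = -sin(3*x)/6.
General solution: w = -sin(3*x)/6 + C1*exp(3*x) + C2*x*exp(3*x).
Apply the initial conditions: w(0) = C1 = 5 and w'(0) = -1/2 + C2 + 3*C1 = 1. Solving gives C1 = 5, C2 = -27/2.

w = 5*exp(3*x) - sin(3*x)/6 - 27*x*exp(3*x)/2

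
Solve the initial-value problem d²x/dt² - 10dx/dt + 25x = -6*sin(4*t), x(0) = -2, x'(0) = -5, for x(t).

Characteristic equation r² - 10r + 25 = 0 has discriminant (-10)² - 4·(25) = 0, so r = 5 is a repeated root.
Hence x_h = (C1 + C2*t)*exp(5*t).
Try x_p = A*cos(4*t) + B*sin(4*t). Substituting and equating the coefficients of cos(4t) and sin(4t) gives A = -240/1681, B = -54/1681, so x_p = -240*cos(4*t)/1681 - 54*sin(4*t)/1681.
General solution: x = -240*cos(4*t)/1681 - 54*sin(4*t)/1681 + C1*exp(5*t) + C2*t*exp(5*t).
Apply the initial conditions: x(0) = -240/1681 + C1 = -2 and x'(0) = -216/1681 + C2 + 5*C1 = -5. Solving gives C1 = -3122/1681, C2 = 181/41.

x = -3122*exp(5*t)/1681 - 240*cos(4*t)/1681 - 54*sin(4*t)/1681 + 181*t*exp(5*t)/41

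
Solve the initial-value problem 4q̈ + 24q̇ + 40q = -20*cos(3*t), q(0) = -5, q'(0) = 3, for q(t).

Divide through by 4: q'' + 6q' + 10q = -5*cos(3*t).
Characteristic equation r² + 6r + 10 = 0 has discriminant (6)² - 4·(10) = -4 < 0, so r = -3 ± i.
Hence q_h = C1*cos(t)*exp(-3*t) + C2*exp(-3*t)*sin(t).
Try q_p = A*cos(3*t) + B*sin(3*t). Substituting and equating the coefficients of cos(3t) and sin(3t) gives A = -1/65, B = -18/65, so q_p = -18*sin(3*t)/65 - cos(3*t)/65.
General solution: q = -18*sin(3*t)/65 - cos(3*t)/65 + C1*cos(t)*exp(-3*t) + C2*exp(-3*t)*sin(t).
Apply the initial conditions: q(0) = -1/65 + C1 = -5 and q'(0) = -54/65 + C2 - 3*C1 = 3. Solving gives C1 = -324/65, C2 = -723/65.

q = -18*sin(3*t)/65 - cos(3*t)/65 - 723*exp(-3*t)*sin(t)/65 - 324*cos(t)*exp(-3*t)/65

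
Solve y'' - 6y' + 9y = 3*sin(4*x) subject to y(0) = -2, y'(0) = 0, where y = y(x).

Characteristic equation r² - 6r + 9 = 0 has discriminant (-6)² - 4·(9) = 0, so r = 3 is a repeated root.
Hence y_h = (C1 + C2*x)*exp(3*x).
Try y_p = A*cos(4*x) + B*sin(4*x). Substituting and equating the coefficients of cos(4x) and sin(4x) gives A = 72/625, B = -21/625, so y_p = -21*sin(4*x)/625 + 72*cos(4*x)/625.
General solution: y = -21*sin(4*x)/625 + 72*cos(4*x)/625 + C1*exp(3*x) + C2*x*exp(3*x).
Apply the initial conditions: y(0) = 72/625 + C1 = -2 and y'(0) = -84/625 + C2 + 3*C1 = 0. Solving gives C1 = -1322/625, C2 = 162/25.

y = -1322*exp(3*x)/625 - 21*sin(4*x)/625 + 72*cos(4*x)/625 + 162*x*exp(3*x)/25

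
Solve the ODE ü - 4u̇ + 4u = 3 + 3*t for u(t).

u = 3/2 + 3*t/4 + C1*exp(2*t) + C2*t*exp(2*t)

Characteristic equation r² - 4r + 4 = 0 has discriminant (-4)² - 4·(4) = 0, so r = 2 is a repeated root.
Hence u_h = (C1 + C2*t)*exp(2*t).
For the particular solution try u_p = A0 + A1*t. Substituting and matching coefficients of each power of t gives A0 = 3/2, A1 = 3/4, so u_p = 3/2 + 3*t/4.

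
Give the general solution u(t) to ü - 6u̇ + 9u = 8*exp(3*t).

Characteristic equation r² - 6r + 9 = 0 has discriminant (-6)² - 4·(9) = 0, so r = 3 is a repeated root.
Hence u_h = (C1 + C2*t)*exp(3*t).
Since exp(3*t) solves the homogeneous equation (r = 3 is a root of multiplicity 2), multiply the trial by t^2. Try u_p = A*t^2*exp(3*t). Substituting into the equation and dividing by exp(3*t) gives A = 4, so u_p = 4*t^2*exp(3*t).

u = C1*exp(3*t) + 4*t**2*exp(3*t) + C2*t*exp(3*t)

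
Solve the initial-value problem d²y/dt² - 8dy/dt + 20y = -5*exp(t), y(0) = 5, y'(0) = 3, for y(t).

Characteristic equation r² - 8r + 20 = 0 has discriminant (-8)² - 4·(20) = -16 < 0, so r = 4 ± 2i.
Hence y_h = C1*cos(2*t)*exp(4*t) + C2*exp(4*t)*sin(2*t).
Try y_p = A*exp(t). Substituting into the equation and dividing by exp(t) gives A = -5/13, so y_p = -5*exp(t)/13.
General solution: y = -5*exp(t)/13 + C1*cos(2*t)*exp(4*t) + C2*exp(4*t)*sin(2*t).
Apply the initial conditions: y(0) = -5/13 + C1 = 5 and y'(0) = -5/13 + 2*C2 + 4*C1 = 3. Solving gives C1 = 70/13, C2 = -118/13.

y = -5*exp(t)/13 - 118*exp(4*t)*sin(2*t)/13 + 70*cos(2*t)*exp(4*t)/13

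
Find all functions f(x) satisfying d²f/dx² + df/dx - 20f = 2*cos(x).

Characteristic equation r² + r - 20 = 0 factors as (r + 5)(r - 4) = 0, so r = -5, 4.
Hence f_h = C1*exp(-5*x) + C2*exp(4*x).
Try f_p = A*cos(x) + B*sin(x). Substituting and equating the coefficients of cos(x) and sin(x) gives A = -21/221, B = 1/221, so f_p = -21*cos(x)/221 + sin(x)/221.

f = -21*cos(x)/221 + sin(x)/221 + C1*exp(-5*x) + C2*exp(4*x)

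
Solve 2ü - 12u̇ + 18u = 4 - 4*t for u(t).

Divide through by 2: u'' - 6u' + 9u = 2 - 2*t.
Characteristic equation r² - 6r + 9 = 0 has discriminant (-6)² - 4·(9) = 0, so r = 3 is a repeated root.
Hence u_h = (C1 + C2*t)*exp(3*t).
For the particular solution try u_p = A0 + A1*t. Substituting and matching coefficients of each power of t gives A0 = 2/27, A1 = -2/9, so u_p = 2/27 - 2*t/9.

u = 2/27 - 2*t/9 + C1*exp(3*t) + C2*t*exp(3*t)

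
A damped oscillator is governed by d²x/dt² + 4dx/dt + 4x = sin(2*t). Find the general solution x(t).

x = -cos(2*t)/8 + C1*exp(-2*t) + C2*t*exp(-2*t)

Characteristic equation r² + 4r + 4 = 0 has discriminant (4)² - 4·(4) = 0, so r = -2 is a repeated root.
Hence x_h = (C1 + C2*t)*exp(-2*t).
Try x_p = A*cos(2*t) + B*sin(2*t). Substituting and equating the coefficients of cos(2t) and sin(2t) gives A = -1/8, B = 0, so x_p = -cos(2*t)/8.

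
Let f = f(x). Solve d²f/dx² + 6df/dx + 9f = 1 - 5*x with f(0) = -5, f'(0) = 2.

f = 13/27 - 148*exp(-3*x)/27 - 5*x/9 - 125*x*exp(-3*x)/9

Characteristic equation r² + 6r + 9 = 0 has discriminant (6)² - 4·(9) = 0, so r = -3 is a repeated root.
Hence f_h = (C1 + C2*x)*exp(-3*x).
For the particular solution try f_p = A0 + A1*x. Substituting and matching coefficients of each power of x gives A0 = 13/27, A1 = -5/9, so f_p = 13/27 - 5*x/9.
General solution: f = 13/27 - 5*x/9 + C1*exp(-3*x) + C2*x*exp(-3*x).
Apply the initial conditions: f(0) = 13/27 + C1 = -5 and f'(0) = -5/9 + C2 - 3*C1 = 2. Solving gives C1 = -148/27, C2 = -125/9.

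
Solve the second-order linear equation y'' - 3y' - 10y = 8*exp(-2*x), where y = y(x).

y = C1*exp(5*x) + C2*exp(-2*x) - 8*x*exp(-2*x)/7

Characteristic equation r² - 3r - 10 = 0 factors as (r - 5)(r + 2) = 0, so r = 5, -2.
Hence y_h = C1*exp(5*x) + C2*exp(-2*x).
Since exp(-2*x) solves the homogeneous equation (r = -2 is a root of multiplicity 1), multiply the trial by x. Try y_p = A*x*exp(-2*x). Substituting into the equation and dividing by exp(-2*x) gives A = -8/7, so y_p = -8*x*exp(-2*x)/7.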